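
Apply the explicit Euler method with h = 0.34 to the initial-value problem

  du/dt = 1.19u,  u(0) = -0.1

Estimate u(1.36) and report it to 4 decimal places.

-0.3892

Euler: u_{n+1} = u_n + h·f(t_n, u_n).
t=0.000000, u=-0.100000: f=-0.119000 → u ← -0.100000 + 0.34·(-0.119000) = -0.140460
t=0.340000, u=-0.140460: f=-0.167147 → u ← -0.140460 + 0.34·(-0.167147) = -0.197290
t=0.680000, u=-0.197290: f=-0.234775 → u ← -0.197290 + 0.34·(-0.234775) = -0.277114
t=1.020000, u=-0.277114: f=-0.329765 → u ← -0.277114 + 0.34·(-0.329765) = -0.389234
u(1.36) ≈ -0.3892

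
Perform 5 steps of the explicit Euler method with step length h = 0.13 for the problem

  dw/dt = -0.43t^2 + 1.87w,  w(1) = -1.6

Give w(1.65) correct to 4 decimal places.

-5.4207

Euler: w_{n+1} = w_n + h·f(t_n, w_n).
t=1.000000, w=-1.600000: f=-3.422000 → w ← -1.600000 + 0.13·(-3.422000) = -2.044860
t=1.130000, w=-2.044860: f=-4.372955 → w ← -2.044860 + 0.13·(-4.372955) = -2.613344
t=1.260000, w=-2.613344: f=-5.569622 → w ← -2.613344 + 0.13·(-5.569622) = -3.337395
t=1.390000, w=-3.337395: f=-7.071732 → w ← -3.337395 + 0.13·(-7.071732) = -4.256720
t=1.520000, w=-4.256720: f=-8.953539 → w ← -4.256720 + 0.13·(-8.953539) = -5.420680
w(1.65) ≈ -5.4207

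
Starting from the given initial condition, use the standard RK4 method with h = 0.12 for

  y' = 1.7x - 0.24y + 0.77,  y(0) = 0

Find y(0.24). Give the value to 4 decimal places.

0.2276

RK4: k1 = f(x_n, y_n); k2 = f(x_n + h/2, y_n + (h/2)·k1); k3 = f(x_n + h/2, y_n + (h/2)·k2); k4 = f(x_n + h, y_n + h·k3); y_{n+1} = y_n + (h/6)·(k1 + 2k2 + 2k3 + k4).
x=0.000000, y=0.000000:
  k1 = f(0.000000, 0.000000) = 0.770000
  k2 = f(0.060000, 0.046200) = 0.860912
  k3 = f(0.060000, 0.051655) = 0.859603
  k4 = f(0.120000, 0.103152) = 0.949243
  y ← 0.000000 + (0.12/6)·(k1 + 2k2 + 2k3 + k4) = 0.103205
x=0.120000, y=0.103205:
  k1 = f(0.120000, 0.103205) = 0.949231
  k2 = f(0.180000, 0.160159) = 1.037562
  k3 = f(0.180000, 0.165459) = 1.036290
  k4 = f(0.240000, 0.227560) = 1.123386
  y ← 0.103205 + (0.12/6)·(k1 + 2k2 + 2k3 + k4) = 0.227612
y(0.24) ≈ 0.2276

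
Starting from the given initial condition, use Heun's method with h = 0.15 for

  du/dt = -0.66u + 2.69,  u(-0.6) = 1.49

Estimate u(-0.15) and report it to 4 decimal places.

Heun: k1 = f(t_n, u_n); k2 = f(t_n + h, u_n + h·k1); u_{n+1} = u_n + (h/2)·(k1 + k2).
t=-0.600000, u=1.490000:
  k1 = f(-0.600000, 1.490000) = 1.706600
  k2 = f(-0.450000, 1.745990) = 1.537647
  u ← 1.490000 + (0.15/2)·(1.706600 + 1.537647) = 1.733318
t=-0.450000, u=1.733318:
  k1 = f(-0.450000, 1.733318) = 1.546010
  k2 = f(-0.300000, 1.965220) = 1.392955
  u ← 1.733318 + (0.15/2)·(1.546010 + 1.392955) = 1.953741
t=-0.300000, u=1.953741:
  k1 = f(-0.300000, 1.953741) = 1.400531
  k2 = f(-0.150000, 2.163820) = 1.261878
  u ← 1.953741 + (0.15/2)·(1.400531 + 1.261878) = 2.153422
u(-0.15) ≈ 2.1534

2.1534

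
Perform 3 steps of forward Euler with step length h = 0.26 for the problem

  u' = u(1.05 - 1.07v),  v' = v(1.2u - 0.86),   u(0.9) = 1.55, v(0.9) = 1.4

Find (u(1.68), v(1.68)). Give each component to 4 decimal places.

Euler on (u,v): u_{n+1} = u_n + h·u', v_{n+1} = v_n + h·v'.
0.900000: (1.550000, 1.400000); f=(-0.694400, 1.400000) → (1.369456, 1.764000)
1.160000: (1.369456, 1.764000); f=(-1.146892, 1.381824) → (1.071264, 2.123274)
1.420000: (1.071264, 2.123274); f=(-1.308981, 0.903489) → (0.730929, 2.358182)
(u(1.68), v(1.68)) ≈ (0.7309, 2.3582)

0.7309, 2.3582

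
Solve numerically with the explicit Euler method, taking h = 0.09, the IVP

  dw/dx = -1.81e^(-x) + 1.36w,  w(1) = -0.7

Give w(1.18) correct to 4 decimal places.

Euler: w_{n+1} = w_n + h·f(x_n, w_n).
x=1.000000, w=-0.700000: f=-1.617862 → w ← -0.700000 + 0.09·(-1.617862) = -0.845608
x=1.090000, w=-0.845608: f=-1.758578 → w ← -0.845608 + 0.09·(-1.758578) = -1.003880
w(1.18) ≈ -1.0039

-1.0039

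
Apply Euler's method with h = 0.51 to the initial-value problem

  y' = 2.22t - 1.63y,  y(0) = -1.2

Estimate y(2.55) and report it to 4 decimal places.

2.6374

Euler: y_{n+1} = y_n + h·f(t_n, y_n).
t=0.000000, y=-1.200000: f=1.956000 → y ← -1.200000 + 0.51·1.956000 = -0.202440
t=0.510000, y=-0.202440: f=1.462177 → y ← -0.202440 + 0.51·1.462177 = 0.543270
t=1.020000, y=0.543270: f=1.378869 → y ← 0.543270 + 0.51·1.378869 = 1.246494
t=1.530000, y=1.246494: f=1.364815 → y ← 1.246494 + 0.51·1.364815 = 1.942549
t=2.040000, y=1.942549: f=1.362444 → y ← 1.942549 + 0.51·1.362444 = 2.637396
y(2.55) ≈ 2.6374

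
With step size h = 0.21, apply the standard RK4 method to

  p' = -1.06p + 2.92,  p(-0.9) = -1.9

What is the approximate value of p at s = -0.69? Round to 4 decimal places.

-0.9711

RK4: k1 = f(s_n, p_n); k2 = f(s_n + h/2, p_n + (h/2)·k1); k3 = f(s_n + h/2, p_n + (h/2)·k2); k4 = f(s_n + h, p_n + h·k3); p_{n+1} = p_n + (h/6)·(k1 + 2k2 + 2k3 + k4).
s=-0.900000, p=-1.900000:
  k1 = f(-0.900000, -1.900000) = 4.934000
  k2 = f(-0.795000, -1.381930) = 4.384846
  k3 = f(-0.795000, -1.439591) = 4.445967
  k4 = f(-0.690000, -0.966347) = 3.944328
  p ← -1.900000 + (0.21/6)·(k1 + 2k2 + 2k3 + k4) = -0.971102
p(-0.69) ≈ -0.9711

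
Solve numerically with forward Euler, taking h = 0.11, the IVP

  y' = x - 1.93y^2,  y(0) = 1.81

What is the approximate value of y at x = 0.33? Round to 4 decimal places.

Euler: y_{n+1} = y_n + h·f(x_n, y_n).
x=0.000000, y=1.810000: f=-6.322873 → y ← 1.810000 + 0.11·(-6.322873) = 1.114484
x=0.110000, y=1.114484: f=-2.287204 → y ← 1.114484 + 0.11·(-2.287204) = 0.862892
x=0.220000, y=0.862892: f=-1.217043 → y ← 0.862892 + 0.11·(-1.217043) = 0.729017
y(0.33) ≈ 0.7290

0.7290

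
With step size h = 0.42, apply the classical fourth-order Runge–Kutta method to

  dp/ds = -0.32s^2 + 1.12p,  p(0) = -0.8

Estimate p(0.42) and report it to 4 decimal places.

RK4: k1 = f(s_n, p_n); k2 = f(s_n + h/2, p_n + (h/2)·k1); k3 = f(s_n + h/2, p_n + (h/2)·k2); k4 = f(s_n + h, p_n + h·k3); p_{n+1} = p_n + (h/6)·(k1 + 2k2 + 2k3 + k4).
s=0.000000, p=-0.800000:
  k1 = f(0.000000, -0.800000) = -0.896000
  k2 = f(0.210000, -0.988160) = -1.120851
  k3 = f(0.210000, -1.035379) = -1.173736
  k4 = f(0.420000, -1.292969) = -1.504574
  p ← -0.800000 + (0.42/6)·(k1 + 2k2 + 2k3 + k4) = -1.289282
p(0.42) ≈ -1.2893

-1.2893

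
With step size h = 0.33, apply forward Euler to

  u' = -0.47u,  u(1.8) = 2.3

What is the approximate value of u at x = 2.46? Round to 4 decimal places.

1.6419

Euler: u_{n+1} = u_n + h·f(x_n, u_n).
x=1.800000, u=2.300000: f=-1.081000 → u ← 2.300000 + 0.33·(-1.081000) = 1.943270
x=2.130000, u=1.943270: f=-0.913337 → u ← 1.943270 + 0.33·(-0.913337) = 1.641869
u(2.46) ≈ 1.6419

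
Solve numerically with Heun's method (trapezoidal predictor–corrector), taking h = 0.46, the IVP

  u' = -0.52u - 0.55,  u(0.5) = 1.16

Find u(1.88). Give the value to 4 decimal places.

0.0333

Heun: k1 = f(t_n, u_n); k2 = f(t_n + h, u_n + h·k1); u_{n+1} = u_n + (h/2)·(k1 + k2).
t=0.500000, u=1.160000:
  k1 = f(0.500000, 1.160000) = -1.153200
  k2 = f(0.960000, 0.629528) = -0.877355
  u ← 1.160000 + (0.46/2)·(-1.153200 + (-0.877355)) = 0.692972
t=0.960000, u=0.692972:
  k1 = f(0.960000, 0.692972) = -0.910346
  k2 = f(1.420000, 0.274213) = -0.692591
  u ← 0.692972 + (0.46/2)·(-0.910346 + (-0.692591)) = 0.324297
t=1.420000, u=0.324297:
  k1 = f(1.420000, 0.324297) = -0.718634
  k2 = f(1.880000, -0.006275) = -0.546737
  u ← 0.324297 + (0.46/2)·(-0.718634 + (-0.546737)) = 0.033262
u(1.88) ≈ 0.0333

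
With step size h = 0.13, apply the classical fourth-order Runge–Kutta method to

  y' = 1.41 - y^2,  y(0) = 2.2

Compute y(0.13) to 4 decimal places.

1.8555

RK4: k1 = f(x_n, y_n); k2 = f(x_n + h/2, y_n + (h/2)·k1); k3 = f(x_n + h/2, y_n + (h/2)·k2); k4 = f(x_n + h, y_n + h·k3); y_{n+1} = y_n + (h/6)·(k1 + 2k2 + 2k3 + k4).
x=0.000000, y=2.200000:
  k1 = f(0.000000, 2.200000) = -3.430000
  k2 = f(0.065000, 1.977050) = -2.498727
  k3 = f(0.065000, 2.037583) = -2.741744
  k4 = f(0.130000, 1.843573) = -1.988763
  y ← 2.200000 + (0.13/6)·(k1 + 2k2 + 2k3 + k4) = 1.855506
y(0.13) ≈ 1.8555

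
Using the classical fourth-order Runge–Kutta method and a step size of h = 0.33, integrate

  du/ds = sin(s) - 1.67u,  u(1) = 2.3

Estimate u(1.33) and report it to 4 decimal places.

1.5598

RK4: k1 = f(s_n, u_n); k2 = f(s_n + h/2, u_n + (h/2)·k1); k3 = f(s_n + h/2, u_n + (h/2)·k2); k4 = f(s_n + h, u_n + h·k3); u_{n+1} = u_n + (h/6)·(k1 + 2k2 + 2k3 + k4).
s=1.000000, u=2.300000:
  k1 = f(1.000000, 2.300000) = -2.999529
  k2 = f(1.165000, 1.805078) = -2.095691
  k3 = f(1.165000, 1.954211) = -2.344744
  k4 = f(1.330000, 1.526235) = -1.577663
  u ← 2.300000 + (0.33/6)·(k1 + 2k2 + 2k3 + k4) = 1.559807
u(1.33) ≈ 1.5598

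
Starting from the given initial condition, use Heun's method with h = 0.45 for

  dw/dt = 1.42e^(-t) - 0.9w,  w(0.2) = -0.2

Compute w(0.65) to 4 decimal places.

0.1870

Heun: k1 = f(t_n, w_n); k2 = f(t_n + h, w_n + h·k1); w_{n+1} = w_n + (h/2)·(k1 + k2).
t=0.200000, w=-0.200000:
  k1 = f(0.200000, -0.200000) = 1.342598
  k2 = f(0.650000, 0.404169) = 0.377553
  w ← -0.200000 + (0.45/2)·(1.342598 + 0.377553) = 0.187034
w(0.65) ≈ 0.1870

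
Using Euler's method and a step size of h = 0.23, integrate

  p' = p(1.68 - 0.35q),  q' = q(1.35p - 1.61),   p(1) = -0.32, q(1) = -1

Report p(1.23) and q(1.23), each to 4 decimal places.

-0.4694, -0.5303

Euler on (p,q): p_{n+1} = p_n + h·p', q_{n+1} = q_n + h·q'.
1.000000: (-0.320000, -1.000000); f=(-0.649600, 2.042000) → (-0.469408, -0.530340)
(p(1.23), q(1.23)) ≈ (-0.4694, -0.5303)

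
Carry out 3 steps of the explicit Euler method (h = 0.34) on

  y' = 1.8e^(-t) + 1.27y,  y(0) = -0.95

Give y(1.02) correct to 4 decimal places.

-0.6001

Euler: y_{n+1} = y_n + h·f(t_n, y_n).
t=0.000000, y=-0.950000: f=0.593500 → y ← -0.950000 + 0.34·0.593500 = -0.748210
t=0.340000, y=-0.748210: f=0.330960 → y ← -0.748210 + 0.34·0.330960 = -0.635684
t=0.680000, y=-0.635684: f=0.104592 → y ← -0.635684 + 0.34·0.104592 = -0.600122
y(1.02) ≈ -0.6001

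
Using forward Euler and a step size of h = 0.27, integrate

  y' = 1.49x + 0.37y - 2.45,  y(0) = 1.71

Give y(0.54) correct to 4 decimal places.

Euler: y_{n+1} = y_n + h·f(x_n, y_n).
x=0.000000, y=1.710000: f=-1.817300 → y ← 1.710000 + 0.27·(-1.817300) = 1.219329
x=0.270000, y=1.219329: f=-1.596548 → y ← 1.219329 + 0.27·(-1.596548) = 0.788261
y(0.54) ≈ 0.7883

0.7883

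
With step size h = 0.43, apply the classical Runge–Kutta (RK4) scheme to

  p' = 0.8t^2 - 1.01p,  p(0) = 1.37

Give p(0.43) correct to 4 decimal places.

RK4: k1 = f(t_n, p_n); k2 = f(t_n + h/2, p_n + (h/2)·k1); k3 = f(t_n + h/2, p_n + (h/2)·k2); k4 = f(t_n + h, p_n + h·k3); p_{n+1} = p_n + (h/6)·(k1 + 2k2 + 2k3 + k4).
t=0.000000, p=1.370000:
  k1 = f(0.000000, 1.370000) = -1.383700
  k2 = f(0.215000, 1.072504) = -1.046250
  k3 = f(0.215000, 1.145056) = -1.119527
  k4 = f(0.430000, 0.888603) = -0.749569
  p ← 1.370000 + (0.43/6)·(k1 + 2k2 + 2k3 + k4) = 0.906688
p(0.43) ≈ 0.9067

0.9067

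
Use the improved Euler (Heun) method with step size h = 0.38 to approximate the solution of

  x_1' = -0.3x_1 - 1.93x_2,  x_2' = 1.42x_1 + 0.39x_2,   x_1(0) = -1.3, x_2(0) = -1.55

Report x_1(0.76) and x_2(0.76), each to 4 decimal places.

Heun on (x_1,x_2): k1 = f(x_n, state_n); k2 = f(x_n + h, state_n + h·k1); state_{n+1} = state_n + (h/2)·(k1 + k2).
0.000000: (-1.300000, -1.550000)
  k1 = (3.381500, -2.450500)
  predictor → (-0.015030, -2.481190)
  k2 = (4.793206, -0.989007)
  → (0.253194, -2.203506)
0.380000: (0.253194, -2.203506)
  k1 = (4.176809, -0.499832)
  predictor → (1.840381, -2.393442)
  k2 = (4.067229, 1.679899)
  → (1.819561, -1.979293)
(x_1(0.76), x_2(0.76)) ≈ (1.8196, -1.9793)

1.8196, -1.9793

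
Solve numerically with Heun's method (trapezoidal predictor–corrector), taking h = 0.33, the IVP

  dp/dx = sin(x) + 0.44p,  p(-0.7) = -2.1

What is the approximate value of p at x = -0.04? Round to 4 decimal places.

-3.0896

Heun: k1 = f(x_n, p_n); k2 = f(x_n + h, p_n + h·k1); p_{n+1} = p_n + (h/2)·(k1 + k2).
x=-0.700000, p=-2.100000:
  k1 = f(-0.700000, -2.100000) = -1.568218
  k2 = f(-0.370000, -2.617512) = -1.513321
  p ← -2.100000 + (0.33/2)·(-1.568218 + (-1.513321)) = -2.608454
x=-0.370000, p=-2.608454:
  k1 = f(-0.370000, -2.608454) = -1.509335
  k2 = f(-0.040000, -3.106534) = -1.406864
  p ← -2.608454 + (0.33/2)·(-1.509335 + (-1.406864)) = -3.089627
p(-0.04) ≈ -3.0896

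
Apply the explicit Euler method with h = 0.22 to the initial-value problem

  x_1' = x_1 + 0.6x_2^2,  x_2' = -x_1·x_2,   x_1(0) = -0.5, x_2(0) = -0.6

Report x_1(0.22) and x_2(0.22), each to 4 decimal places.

Euler on (x_1,x_2): x_1_{n+1} = x_1_n + h·x_1', x_2_{n+1} = x_2_n + h·x_2'.
0.000000: (-0.500000, -0.600000); f=(-0.284000, -0.300000) → (-0.562480, -0.666000)
(x_1(0.22), x_2(0.22)) ≈ (-0.5625, -0.6660)

-0.5625, -0.6660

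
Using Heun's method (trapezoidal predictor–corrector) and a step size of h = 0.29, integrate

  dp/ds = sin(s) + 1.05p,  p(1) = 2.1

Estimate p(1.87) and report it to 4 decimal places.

6.4904

Heun: k1 = f(s_n, p_n); k2 = f(s_n + h, p_n + h·k1); p_{n+1} = p_n + (h/2)·(k1 + k2).
s=1.000000, p=2.100000:
  k1 = f(1.000000, 2.100000) = 3.046471
  k2 = f(1.290000, 2.983477) = 4.093485
  p ← 2.100000 + (0.29/2)·(3.046471 + 4.093485) = 3.135294
s=1.290000, p=3.135294:
  k1 = f(1.290000, 3.135294) = 4.252893
  k2 = f(1.580000, 4.368633) = 5.587022
  p ← 3.135294 + (0.29/2)·(4.252893 + 5.587022) = 4.562081
s=1.580000, p=4.562081:
  k1 = f(1.580000, 4.562081) = 5.790143
  k2 = f(1.870000, 6.241223) = 7.508856
  p ← 4.562081 + (0.29/2)·(5.790143 + 7.508856) = 6.490436
p(1.87) ≈ 6.4904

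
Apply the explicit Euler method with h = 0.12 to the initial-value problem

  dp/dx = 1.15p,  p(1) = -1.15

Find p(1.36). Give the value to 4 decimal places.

-1.6948

Euler: p_{n+1} = p_n + h·f(x_n, p_n).
x=1.000000, p=-1.150000: f=-1.322500 → p ← -1.150000 + 0.12·(-1.322500) = -1.308700
x=1.120000, p=-1.308700: f=-1.505005 → p ← -1.308700 + 0.12·(-1.505005) = -1.489301
x=1.240000, p=-1.489301: f=-1.712696 → p ← -1.489301 + 0.12·(-1.712696) = -1.694824
p(1.36) ≈ -1.6948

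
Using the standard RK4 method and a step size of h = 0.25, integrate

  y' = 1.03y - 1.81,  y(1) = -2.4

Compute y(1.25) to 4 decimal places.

RK4: k1 = f(t_n, y_n); k2 = f(t_n + h/2, y_n + (h/2)·k1); k3 = f(t_n + h/2, y_n + (h/2)·k2); k4 = f(t_n + h, y_n + h·k3); y_{n+1} = y_n + (h/6)·(k1 + 2k2 + 2k3 + k4).
t=1.000000, y=-2.400000:
  k1 = f(1.000000, -2.400000) = -4.282000
  k2 = f(1.125000, -2.935250) = -4.833308
  k3 = f(1.125000, -3.004163) = -4.904288
  k4 = f(1.250000, -3.626072) = -5.544854
  y ← -2.400000 + (0.25/6)·(k1 + 2k2 + 2k3 + k4) = -3.620919
y(1.25) ≈ -3.6209

-3.6209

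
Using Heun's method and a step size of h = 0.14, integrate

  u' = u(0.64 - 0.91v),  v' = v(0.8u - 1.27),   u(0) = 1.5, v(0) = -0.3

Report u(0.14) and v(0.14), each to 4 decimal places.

Heun on (u,v): k1 = f(x_n, state_n); k2 = f(x_n + h, state_n + h·k1); state_{n+1} = state_n + (h/2)·(k1 + k2).
0.000000: (1.500000, -0.300000)
  k1 = (1.369500, 0.021000)
  predictor → (1.691730, -0.297060)
  k2 = (1.540023, -0.024770)
  → (1.703667, -0.300264)
(u(0.14), v(0.14)) ≈ (1.7037, -0.3003)

1.7037, -0.3003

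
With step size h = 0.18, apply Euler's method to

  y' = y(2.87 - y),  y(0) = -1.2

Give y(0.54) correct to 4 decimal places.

Euler: y_{n+1} = y_n + h·f(x_n, y_n).
x=0.000000, y=-1.200000: f=-4.884000 → y ← -1.200000 + 0.18·(-4.884000) = -2.079120
x=0.180000, y=-2.079120: f=-10.289814 → y ← -2.079120 + 0.18·(-10.289814) = -3.931287
x=0.360000, y=-3.931287: f=-26.737807 → y ← -3.931287 + 0.18·(-26.737807) = -8.744092
y(0.54) ≈ -8.7441

-8.7441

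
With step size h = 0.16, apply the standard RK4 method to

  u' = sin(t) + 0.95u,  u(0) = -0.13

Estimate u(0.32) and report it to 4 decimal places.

RK4: k1 = f(t_n, u_n); k2 = f(t_n + h/2, u_n + (h/2)·k1); k3 = f(t_n + h/2, u_n + (h/2)·k2); k4 = f(t_n + h, u_n + h·k3); u_{n+1} = u_n + (h/6)·(k1 + 2k2 + 2k3 + k4).
t=0.000000, u=-0.130000:
  k1 = f(0.000000, -0.130000) = -0.123500
  k2 = f(0.080000, -0.139880) = -0.052971
  k3 = f(0.080000, -0.134238) = -0.047611
  k4 = f(0.160000, -0.137618) = 0.028581
  u ← -0.130000 + (0.16/6)·(k1 + 2k2 + 2k3 + k4) = -0.137896
t=0.160000, u=-0.137896:
  k1 = f(0.160000, -0.137896) = 0.028317
  k2 = f(0.240000, -0.135630) = 0.108854
  k3 = f(0.240000, -0.129187) = 0.114975
  k4 = f(0.320000, -0.119500) = 0.201042
  u ← -0.137896 + (0.16/6)·(k1 + 2k2 + 2k3 + k4) = -0.119842
u(0.32) ≈ -0.1198

-0.1198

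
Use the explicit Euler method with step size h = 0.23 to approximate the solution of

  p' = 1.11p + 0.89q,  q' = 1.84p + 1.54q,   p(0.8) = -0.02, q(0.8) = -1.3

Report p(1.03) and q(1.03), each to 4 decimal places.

-0.2912, -1.7689

Euler on (p,q): p_{n+1} = p_n + h·p', q_{n+1} = q_n + h·q'.
0.800000: (-0.020000, -1.300000); f=(-1.179200, -2.038800) → (-0.291216, -1.768924)
(p(1.03), q(1.03)) ≈ (-0.2912, -1.7689)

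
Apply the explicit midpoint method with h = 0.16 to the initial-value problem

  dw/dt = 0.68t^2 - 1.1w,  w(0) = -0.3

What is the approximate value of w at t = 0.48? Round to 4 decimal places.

Midpoint: k1 = f(t_n, w_n); k2 = f(t_n + h/2, w_n + (h/2)·k1); w_{n+1} = w_n + h·k2.
t=0.000000, w=-0.300000:
  k1 = f(0.000000, -0.300000) = 0.330000
  k2 = f(0.080000, -0.273600) = 0.305312
  w ← -0.300000 + 0.16·0.305312 = -0.251150
t=0.160000, w=-0.251150:
  k1 = f(0.160000, -0.251150) = 0.293673
  k2 = f(0.240000, -0.227656) = 0.289590
  w ← -0.251150 + 0.16·0.289590 = -0.204816
t=0.320000, w=-0.204816:
  k1 = f(0.320000, -0.204816) = 0.294929
  k2 = f(0.400000, -0.181221) = 0.308143
  w ← -0.204816 + 0.16·0.308143 = -0.155513
w(0.48) ≈ -0.1555

-0.1555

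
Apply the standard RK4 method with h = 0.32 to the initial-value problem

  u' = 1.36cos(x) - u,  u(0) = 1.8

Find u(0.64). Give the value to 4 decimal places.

RK4: k1 = f(x_n, u_n); k2 = f(x_n + h/2, u_n + (h/2)·k1); k3 = f(x_n + h/2, u_n + (h/2)·k2); k4 = f(x_n + h, u_n + h·k3); u_{n+1} = u_n + (h/6)·(k1 + 2k2 + 2k3 + k4).
x=0.000000, u=1.800000:
  k1 = f(0.000000, 1.800000) = -0.440000
  k2 = f(0.160000, 1.729600) = -0.386971
  k3 = f(0.160000, 1.738085) = -0.395456
  k4 = f(0.320000, 1.673454) = -0.382494
  u ← 1.800000 + (0.32/6)·(k1 + 2k2 + 2k3 + k4) = 1.672675
x=0.320000, u=1.672675:
  k1 = f(0.320000, 1.672675) = -0.381715
  k2 = f(0.480000, 1.611600) = -0.405287
  k3 = f(0.480000, 1.607829) = -0.401516
  k4 = f(0.640000, 1.544190) = -0.453340
  u ← 1.672675 + (0.32/6)·(k1 + 2k2 + 2k3 + k4) = 1.542080
u(0.64) ≈ 1.5421

1.5421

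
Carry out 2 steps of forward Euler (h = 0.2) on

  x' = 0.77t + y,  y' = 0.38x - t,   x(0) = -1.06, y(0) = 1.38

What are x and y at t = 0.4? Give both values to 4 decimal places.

Euler on (x,y): x_{n+1} = x_n + h·x', y_{n+1} = y_n + h·y'.
0.000000: (-1.060000, 1.380000); f=(1.380000, -0.402800) → (-0.784000, 1.299440)
0.200000: (-0.784000, 1.299440); f=(1.453440, -0.497920) → (-0.493312, 1.199856)
(x(0.4), y(0.4)) ≈ (-0.4933, 1.1999)

-0.4933, 1.1999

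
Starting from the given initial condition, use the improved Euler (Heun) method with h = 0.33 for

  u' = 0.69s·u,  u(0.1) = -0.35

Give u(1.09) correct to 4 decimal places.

-0.5236

Heun: k1 = f(s_n, u_n); k2 = f(s_n + h, u_n + h·k1); u_{n+1} = u_n + (h/2)·(k1 + k2).
s=0.100000, u=-0.350000:
  k1 = f(0.100000, -0.350000) = -0.024150
  k2 = f(0.430000, -0.357969) = -0.106210
  u ← -0.350000 + (0.33/2)·(-0.024150 + (-0.106210)) = -0.371509
s=0.430000, u=-0.371509:
  k1 = f(0.430000, -0.371509) = -0.110227
  k2 = f(0.760000, -0.407884) = -0.213894
  u ← -0.371509 + (0.33/2)·(-0.110227 + (-0.213894)) = -0.424989
s=0.760000, u=-0.424989:
  k1 = f(0.760000, -0.424989) = -0.222864
  k2 = f(1.090000, -0.498535) = -0.374948
  u ← -0.424989 + (0.33/2)·(-0.222864 + (-0.374948)) = -0.523628
u(1.09) ≈ -0.5236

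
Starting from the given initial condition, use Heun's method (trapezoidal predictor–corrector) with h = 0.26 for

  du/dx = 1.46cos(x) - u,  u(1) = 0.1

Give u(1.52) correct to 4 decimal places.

0.2161

Heun: k1 = f(x_n, u_n); k2 = f(x_n + h, u_n + h·k1); u_{n+1} = u_n + (h/2)·(k1 + k2).
x=1.000000, u=0.100000:
  k1 = f(1.000000, 0.100000) = 0.688841
  k2 = f(1.260000, 0.279099) = 0.167394
  u ← 0.100000 + (0.26/2)·(0.688841 + 0.167394) = 0.211311
x=1.260000, u=0.211311:
  k1 = f(1.260000, 0.211311) = 0.235182
  k2 = f(1.520000, 0.272458) = -0.198327
  u ← 0.211311 + (0.26/2)·(0.235182 + (-0.198327)) = 0.216102
u(1.52) ≈ 0.2161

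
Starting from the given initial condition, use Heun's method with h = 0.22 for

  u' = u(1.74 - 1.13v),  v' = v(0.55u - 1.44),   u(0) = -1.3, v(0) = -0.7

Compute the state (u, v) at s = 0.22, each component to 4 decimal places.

Heun on (u,v): k1 = f(s_n, state_n); k2 = f(s_n + h, state_n + h·k1); state_{n+1} = state_n + (h/2)·(k1 + k2).
0.000000: (-1.300000, -0.700000)
  k1 = (-3.290300, 1.508500)
  predictor → (-2.023866, -0.368130)
  k2 = (-4.363429, 0.939882)
  → (-2.141910, -0.430678)
(u(0.22), v(0.22)) ≈ (-2.1419, -0.4307)

-2.1419, -0.4307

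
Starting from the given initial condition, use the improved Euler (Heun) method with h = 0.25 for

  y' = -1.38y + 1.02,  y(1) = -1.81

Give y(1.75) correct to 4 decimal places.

-0.1907

Heun: k1 = f(s_n, y_n); k2 = f(s_n + h, y_n + h·k1); y_{n+1} = y_n + (h/2)·(k1 + k2).
s=1.000000, y=-1.810000:
  k1 = f(1.000000, -1.810000) = 3.517800
  k2 = f(1.250000, -0.930550) = 2.304159
  y ← -1.810000 + (0.25/2)·(3.517800 + 2.304159) = -1.082255
s=1.250000, y=-1.082255:
  k1 = f(1.250000, -1.082255) = 2.513512
  k2 = f(1.500000, -0.453877) = 1.646350
  y ← -1.082255 + (0.25/2)·(2.513512 + 1.646350) = -0.562272
s=1.500000, y=-0.562272:
  k1 = f(1.500000, -0.562272) = 1.795936
  k2 = f(1.750000, -0.113288) = 1.176338
  y ← -0.562272 + (0.25/2)·(1.795936 + 1.176338) = -0.190738
y(1.75) ≈ -0.1907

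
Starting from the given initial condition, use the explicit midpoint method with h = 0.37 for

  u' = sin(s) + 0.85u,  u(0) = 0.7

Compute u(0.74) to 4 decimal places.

Midpoint: k1 = f(s_n, u_n); k2 = f(s_n + h/2, u_n + (h/2)·k1); u_{n+1} = u_n + h·k2.
s=0.000000, u=0.700000:
  k1 = f(0.000000, 0.700000) = 0.595000
  k2 = f(0.185000, 0.810075) = 0.872510
  u ← 0.700000 + 0.37·0.872510 = 1.022829
s=0.370000, u=1.022829:
  k1 = f(0.370000, 1.022829) = 1.231020
  k2 = f(0.555000, 1.250567) = 1.589926
  u ← 1.022829 + 0.37·1.589926 = 1.611101
u(0.74) ≈ 1.6111

1.6111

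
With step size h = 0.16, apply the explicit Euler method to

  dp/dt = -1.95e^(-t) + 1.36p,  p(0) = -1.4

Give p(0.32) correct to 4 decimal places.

Euler: p_{n+1} = p_n + h·f(t_n, p_n).
t=0.000000, p=-1.400000: f=-3.854000 → p ← -1.400000 + 0.16·(-3.854000) = -2.016640
t=0.160000, p=-2.016640: f=-4.404311 → p ← -2.016640 + 0.16·(-4.404311) = -2.721330
p(0.32) ≈ -2.7213

-2.7213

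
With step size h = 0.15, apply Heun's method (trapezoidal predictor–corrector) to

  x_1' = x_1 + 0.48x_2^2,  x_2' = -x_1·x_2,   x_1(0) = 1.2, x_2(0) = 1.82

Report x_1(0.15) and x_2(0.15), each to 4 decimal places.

Heun on (x_1,x_2): k1 = f(t_n, state_n); k2 = f(t_n + h, state_n + h·k1); state_{n+1} = state_n + (h/2)·(k1 + k2).
0.000000: (1.200000, 1.820000)
  k1 = (2.789952, -2.184000)
  predictor → (1.618493, 1.492400)
  k2 = (2.687577, -2.415439)
  → (1.610815, 1.475042)
(x_1(0.15), x_2(0.15)) ≈ (1.6108, 1.4750)

1.6108, 1.4750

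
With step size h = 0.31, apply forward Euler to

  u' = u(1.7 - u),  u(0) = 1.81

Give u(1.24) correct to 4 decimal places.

Euler: u_{n+1} = u_n + h·f(t_n, u_n).
t=0.000000, u=1.810000: f=-0.199100 → u ← 1.810000 + 0.31·(-0.199100) = 1.748279
t=0.310000, u=1.748279: f=-0.084405 → u ← 1.748279 + 0.31·(-0.084405) = 1.722113
t=0.620000, u=1.722113: f=-0.038082 → u ← 1.722113 + 0.31·(-0.038082) = 1.710308
t=0.930000, u=1.710308: f=-0.017630 → u ← 1.710308 + 0.31·(-0.017630) = 1.704843
u(1.24) ≈ 1.7048

1.7048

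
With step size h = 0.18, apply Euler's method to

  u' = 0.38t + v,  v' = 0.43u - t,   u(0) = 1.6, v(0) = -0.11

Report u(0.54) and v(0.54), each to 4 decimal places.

Euler on (u,v): u_{n+1} = u_n + h·u', v_{n+1} = v_n + h·v'.
0.000000: (1.600000, -0.110000); f=(-0.110000, 0.688000) → (1.580200, 0.013840)
0.180000: (1.580200, 0.013840); f=(0.082240, 0.499486) → (1.595003, 0.103747)
0.360000: (1.595003, 0.103747); f=(0.240547, 0.325851) → (1.638302, 0.162401)
(u(0.54), v(0.54)) ≈ (1.6383, 0.1624)

1.6383, 0.1624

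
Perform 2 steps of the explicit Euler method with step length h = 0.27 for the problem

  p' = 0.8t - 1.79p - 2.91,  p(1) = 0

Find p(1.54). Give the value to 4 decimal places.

Euler: p_{n+1} = p_n + h·f(t_n, p_n).
t=1.000000, p=0.000000: f=-2.110000 → p ← 0.000000 + 0.27·(-2.110000) = -0.569700
t=1.270000, p=-0.569700: f=-0.874237 → p ← -0.569700 + 0.27·(-0.874237) = -0.805744
p(1.54) ≈ -0.8057

-0.8057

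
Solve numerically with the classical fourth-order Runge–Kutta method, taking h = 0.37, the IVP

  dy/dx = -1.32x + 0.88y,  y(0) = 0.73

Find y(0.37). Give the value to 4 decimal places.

0.9100

RK4: k1 = f(x_n, y_n); k2 = f(x_n + h/2, y_n + (h/2)·k1); k3 = f(x_n + h/2, y_n + (h/2)·k2); k4 = f(x_n + h, y_n + h·k3); y_{n+1} = y_n + (h/6)·(k1 + 2k2 + 2k3 + k4).
x=0.000000, y=0.730000:
  k1 = f(0.000000, 0.730000) = 0.642400
  k2 = f(0.185000, 0.848844) = 0.502783
  k3 = f(0.185000, 0.823015) = 0.480053
  k4 = f(0.370000, 0.907620) = 0.310305
  y ← 0.730000 + (0.37/6)·(k1 + 2k2 + 2k3 + k4) = 0.909967
y(0.37) ≈ 0.9100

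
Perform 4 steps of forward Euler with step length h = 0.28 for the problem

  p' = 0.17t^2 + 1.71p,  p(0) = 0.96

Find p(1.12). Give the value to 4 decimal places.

Euler: p_{n+1} = p_n + h·f(t_n, p_n).
t=0.000000, p=0.960000: f=1.641600 → p ← 0.960000 + 0.28·1.641600 = 1.419648
t=0.280000, p=1.419648: f=2.440926 → p ← 1.419648 + 0.28·2.440926 = 2.103107
t=0.560000, p=2.103107: f=3.649625 → p ← 2.103107 + 0.28·3.649625 = 3.125002
t=0.840000, p=3.125002: f=5.463706 → p ← 3.125002 + 0.28·5.463706 = 4.654840
p(1.12) ≈ 4.6548

4.6548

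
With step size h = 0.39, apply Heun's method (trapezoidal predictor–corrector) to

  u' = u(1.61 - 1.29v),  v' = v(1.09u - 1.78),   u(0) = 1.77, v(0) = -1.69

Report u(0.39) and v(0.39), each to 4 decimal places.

6.4285, -2.7858

Heun on (u,v): k1 = f(t_n, state_n); k2 = f(t_n + h, state_n + h·k1); state_{n+1} = state_n + (h/2)·(k1 + k2).
0.000000: (1.770000, -1.690000)
  k1 = (6.708477, -0.252317)
  predictor → (4.386306, -1.788404)
  k2 = (17.181339, -5.367131)
  → (6.428514, -2.785792)
(u(0.39), v(0.39)) ≈ (6.4285, -2.7858)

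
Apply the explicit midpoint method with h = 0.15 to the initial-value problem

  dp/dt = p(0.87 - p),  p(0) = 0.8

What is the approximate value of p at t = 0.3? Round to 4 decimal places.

0.8150

Midpoint: k1 = f(t_n, p_n); k2 = f(t_n + h/2, p_n + (h/2)·k1); p_{n+1} = p_n + h·k2.
t=0.000000, p=0.800000:
  k1 = f(0.000000, 0.800000) = 0.056000
  k2 = f(0.075000, 0.804200) = 0.052916
  p ← 0.800000 + 0.15·0.052916 = 0.807937
t=0.150000, p=0.807937:
  k1 = f(0.150000, 0.807937) = 0.050143
  k2 = f(0.225000, 0.811698) = 0.047324
  p ← 0.807937 + 0.15·0.047324 = 0.815036
p(0.3) ≈ 0.8150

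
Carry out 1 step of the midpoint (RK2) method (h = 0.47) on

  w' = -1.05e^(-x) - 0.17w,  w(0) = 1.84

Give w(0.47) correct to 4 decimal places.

1.3284

Midpoint: k1 = f(x_n, w_n); k2 = f(x_n + h/2, w_n + (h/2)·k1); w_{n+1} = w_n + h·k2.
x=0.000000, w=1.840000:
  k1 = f(0.000000, 1.840000) = -1.362800
  k2 = f(0.235000, 1.519742) = -1.088456
  w ← 1.840000 + 0.47·(-1.088456) = 1.328426
w(0.47) ≈ 1.3284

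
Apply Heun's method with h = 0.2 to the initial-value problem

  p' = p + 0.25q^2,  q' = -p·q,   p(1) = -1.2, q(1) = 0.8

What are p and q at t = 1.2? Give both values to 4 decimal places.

Heun on (p,q): k1 = f(t_n, state_n); k2 = f(t_n + h, state_n + h·k1); state_{n+1} = state_n + (h/2)·(k1 + k2).
1.000000: (-1.200000, 0.800000)
  k1 = (-1.040000, 0.960000)
  predictor → (-1.408000, 0.992000)
  k2 = (-1.161984, 1.396736)
  → (-1.420198, 1.035674)
(p(1.2), q(1.2)) ≈ (-1.4202, 1.0357)

-1.4202, 1.0357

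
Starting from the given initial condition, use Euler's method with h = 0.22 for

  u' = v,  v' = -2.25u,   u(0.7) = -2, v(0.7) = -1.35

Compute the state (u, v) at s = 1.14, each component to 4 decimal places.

-2.3762, 0.7770

Euler on (u,v): u_{n+1} = u_n + h·u', v_{n+1} = v_n + h·v'.
0.700000: (-2.000000, -1.350000); f=(-1.350000, 4.500000) → (-2.297000, -0.360000)
0.920000: (-2.297000, -0.360000); f=(-0.360000, 5.168250) → (-2.376200, 0.777015)
(u(1.14), v(1.14)) ≈ (-2.3762, 0.7770)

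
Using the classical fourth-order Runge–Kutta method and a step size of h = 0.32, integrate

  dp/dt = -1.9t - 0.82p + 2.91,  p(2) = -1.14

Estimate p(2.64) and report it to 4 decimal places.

RK4: k1 = f(t_n, p_n); k2 = f(t_n + h/2, p_n + (h/2)·k1); k3 = f(t_n + h/2, p_n + (h/2)·k2); k4 = f(t_n + h, p_n + h·k3); p_{n+1} = p_n + (h/6)·(k1 + 2k2 + 2k3 + k4).
t=2.000000, p=-1.140000:
  k1 = f(2.000000, -1.140000) = 0.044800
  k2 = f(2.160000, -1.132832) = -0.265078
  k3 = f(2.160000, -1.182412) = -0.224422
  k4 = f(2.320000, -1.211815) = -0.504312
  p ← -1.140000 + (0.32/6)·(k1 + 2k2 + 2k3 + k4) = -1.216721
t=2.320000, p=-1.216721:
  k1 = f(2.320000, -1.216721) = -0.500289
  k2 = f(2.480000, -1.296767) = -0.738651
  k3 = f(2.480000, -1.334905) = -0.707378
  k4 = f(2.640000, -1.443082) = -0.922673
  p ← -1.216721 + (0.32/6)·(k1 + 2k2 + 2k3 + k4) = -1.446855
p(2.64) ≈ -1.4469

-1.4469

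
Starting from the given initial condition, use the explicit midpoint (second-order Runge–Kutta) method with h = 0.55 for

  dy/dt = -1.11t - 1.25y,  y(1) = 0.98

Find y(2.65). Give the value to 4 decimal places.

-1.4514

Midpoint: k1 = f(t_n, y_n); k2 = f(t_n + h/2, y_n + (h/2)·k1); y_{n+1} = y_n + h·k2.
t=1.000000, y=0.980000:
  k1 = f(1.000000, 0.980000) = -2.335000
  k2 = f(1.275000, 0.337875) = -1.837594
  y ← 0.980000 + 0.55·(-1.837594) = -0.030677
t=1.550000, y=-0.030677:
  k1 = f(1.550000, -0.030677) = -1.682154
  k2 = f(1.825000, -0.493269) = -1.409164
  y ← -0.030677 + 0.55·(-1.409164) = -0.805717
t=2.100000, y=-0.805717:
  k1 = f(2.100000, -0.805717) = -1.323854
  k2 = f(2.375000, -1.169777) = -1.174029
  y ← -0.805717 + 0.55·(-1.174029) = -1.451433
y(2.65) ≈ -1.4514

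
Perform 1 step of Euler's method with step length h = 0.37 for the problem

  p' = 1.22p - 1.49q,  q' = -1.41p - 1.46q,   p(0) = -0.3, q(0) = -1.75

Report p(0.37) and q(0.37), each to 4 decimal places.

Euler on (p,q): p_{n+1} = p_n + h·p', q_{n+1} = q_n + h·q'.
0.000000: (-0.300000, -1.750000); f=(2.241500, 2.978000) → (0.529355, -0.648140)
(p(0.37), q(0.37)) ≈ (0.5294, -0.6481)

0.5294, -0.6481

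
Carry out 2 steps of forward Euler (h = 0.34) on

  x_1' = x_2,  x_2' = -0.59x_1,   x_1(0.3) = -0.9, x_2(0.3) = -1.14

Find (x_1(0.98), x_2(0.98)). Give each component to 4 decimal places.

Euler on (x_1,x_2): x_1_{n+1} = x_1_n + h·x_1', x_2_{n+1} = x_2_n + h·x_2'.
0.300000: (-0.900000, -1.140000); f=(-1.140000, 0.531000) → (-1.287600, -0.959460)
0.640000: (-1.287600, -0.959460); f=(-0.959460, 0.759684) → (-1.613816, -0.701167)
(x_1(0.98), x_2(0.98)) ≈ (-1.6138, -0.7012)

-1.6138, -0.7012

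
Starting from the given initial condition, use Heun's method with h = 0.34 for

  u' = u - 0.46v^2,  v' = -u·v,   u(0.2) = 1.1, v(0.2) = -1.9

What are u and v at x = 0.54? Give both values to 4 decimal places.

Heun on (u,v): k1 = f(x_n, state_n); k2 = f(x_n + h, state_n + h·k1); state_{n+1} = state_n + (h/2)·(k1 + k2).
0.200000: (1.100000, -1.900000)
  k1 = (-0.560600, 2.090000)
  predictor → (0.909396, -1.189400)
  k2 = (0.258647, 1.081636)
  → (1.048668, -1.360822)
(u(0.54), v(0.54)) ≈ (1.0487, -1.3608)

1.0487, -1.3608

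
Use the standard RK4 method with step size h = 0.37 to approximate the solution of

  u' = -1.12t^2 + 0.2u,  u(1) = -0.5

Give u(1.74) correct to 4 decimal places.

RK4: k1 = f(t_n, u_n); k2 = f(t_n + h/2, u_n + (h/2)·k1); k3 = f(t_n + h/2, u_n + (h/2)·k2); k4 = f(t_n + h, u_n + h·k3); u_{n+1} = u_n + (h/6)·(k1 + 2k2 + 2k3 + k4).
t=1.000000, u=-0.500000:
  k1 = f(1.000000, -0.500000) = -1.220000
  k2 = f(1.185000, -0.725700) = -1.717872
  k3 = f(1.185000, -0.817806) = -1.736293
  k4 = f(1.370000, -1.142429) = -2.330614
  u ← -0.500000 + (0.37/6)·(k1 + 2k2 + 2k3 + k4) = -1.144968
t=1.370000, u=-1.144968:
  k1 = f(1.370000, -1.144968) = -2.331122
  k2 = f(1.555000, -1.576226) = -3.023433
  k3 = f(1.555000, -1.704303) = -3.049049
  k4 = f(1.740000, -2.273116) = -3.845535
  u ← -1.144968 + (0.37/6)·(k1 + 2k2 + 2k3 + k4) = -2.274801
u(1.74) ≈ -2.2748

-2.2748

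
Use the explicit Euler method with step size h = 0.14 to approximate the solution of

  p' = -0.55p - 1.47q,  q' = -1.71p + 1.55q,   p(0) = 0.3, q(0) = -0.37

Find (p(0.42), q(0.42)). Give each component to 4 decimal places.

Euler on (p,q): p_{n+1} = p_n + h·p', q_{n+1} = q_n + h·q'.
0.000000: (0.300000, -0.370000); f=(0.378900, -1.086500) → (0.353046, -0.522110)
0.140000: (0.353046, -0.522110); f=(0.573326, -1.412979) → (0.433312, -0.719927)
0.280000: (0.433312, -0.719927); f=(0.819971, -1.856850) → (0.548108, -0.979886)
(p(0.42), q(0.42)) ≈ (0.5481, -0.9799)

0.5481, -0.9799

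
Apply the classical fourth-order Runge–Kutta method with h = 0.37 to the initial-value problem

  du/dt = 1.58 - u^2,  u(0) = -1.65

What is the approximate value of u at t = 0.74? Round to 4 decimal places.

RK4: k1 = f(t_n, u_n); k2 = f(t_n + h/2, u_n + (h/2)·k1); k3 = f(t_n + h/2, u_n + (h/2)·k2); k4 = f(t_n + h, u_n + h·k3); u_{n+1} = u_n + (h/6)·(k1 + 2k2 + 2k3 + k4).
t=0.000000, u=-1.650000:
  k1 = f(0.000000, -1.650000) = -1.142500
  k2 = f(0.185000, -1.861362) = -1.884670
  k3 = f(0.185000, -1.998664) = -2.414658
  k4 = f(0.370000, -2.543423) = -4.889003
  u ← -1.650000 + (0.37/6)·(k1 + 2k2 + 2k3 + k4) = -2.552193
t=0.370000, u=-2.552193:
  k1 = f(0.370000, -2.552193) = -4.933690
  k2 = f(0.555000, -3.464926) = -10.425711
  k3 = f(0.555000, -4.480950) = -18.498909
  k4 = f(0.740000, -9.396790) = -86.719653
  u ← -2.552193 + (0.37/6)·(k1 + 2k2 + 2k3 + k4) = -11.771519
u(0.74) ≈ -11.7715

-11.7715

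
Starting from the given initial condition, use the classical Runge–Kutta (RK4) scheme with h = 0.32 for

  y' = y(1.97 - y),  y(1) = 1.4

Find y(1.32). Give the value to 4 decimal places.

RK4: k1 = f(x_n, y_n); k2 = f(x_n + h/2, y_n + (h/2)·k1); k3 = f(x_n + h/2, y_n + (h/2)·k2); k4 = f(x_n + h, y_n + h·k3); y_{n+1} = y_n + (h/6)·(k1 + 2k2 + 2k3 + k4).
x=1.000000, y=1.400000:
  k1 = f(1.000000, 1.400000) = 0.798000
  k2 = f(1.160000, 1.527680) = 0.675723
  k3 = f(1.160000, 1.508116) = 0.696575
  k4 = f(1.320000, 1.622904) = 0.563304
  y ← 1.400000 + (0.32/6)·(k1 + 2k2 + 2k3 + k4) = 1.618981
y(1.32) ≈ 1.6190

1.6190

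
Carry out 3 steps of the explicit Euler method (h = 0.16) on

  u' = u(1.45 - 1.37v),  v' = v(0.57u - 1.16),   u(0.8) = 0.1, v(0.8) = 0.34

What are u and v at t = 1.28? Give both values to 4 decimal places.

Euler on (u,v): u_{n+1} = u_n + h·u', v_{n+1} = v_n + h·v'.
0.800000: (0.100000, 0.340000); f=(0.098420, -0.375020) → (0.115747, 0.279997)
0.960000: (0.115747, 0.279997); f=(0.123433, -0.306323) → (0.135497, 0.230985)
1.120000: (0.135497, 0.230985); f=(0.153592, -0.250103) → (0.160071, 0.190969)
(u(1.28), v(1.28)) ≈ (0.1601, 0.1910)

0.1601, 0.1910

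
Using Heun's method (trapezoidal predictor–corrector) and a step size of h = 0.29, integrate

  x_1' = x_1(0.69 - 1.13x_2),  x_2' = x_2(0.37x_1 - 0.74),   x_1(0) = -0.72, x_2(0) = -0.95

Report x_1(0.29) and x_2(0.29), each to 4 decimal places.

-1.1329, -0.6999

Heun on (x_1,x_2): k1 = f(t_n, state_n); k2 = f(t_n + h, state_n + h·k1); state_{n+1} = state_n + (h/2)·(k1 + k2).
0.000000: (-0.720000, -0.950000)
  k1 = (-1.269720, 0.956080)
  predictor → (-1.088219, -0.672737)
  k2 = (-1.578127, 0.768697)
  → (-1.132938, -0.699907)
(x_1(0.29), x_2(0.29)) ≈ (-1.1329, -0.6999)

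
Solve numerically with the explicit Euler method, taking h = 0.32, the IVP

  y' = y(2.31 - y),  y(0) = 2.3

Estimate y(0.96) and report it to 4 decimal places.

2.3098

Euler: y_{n+1} = y_n + h·f(t_n, y_n).
t=0.000000, y=2.300000: f=0.023000 → y ← 2.300000 + 0.32·0.023000 = 2.307360
t=0.320000, y=2.307360: f=0.006091 → y ← 2.307360 + 0.32·0.006091 = 2.309309
t=0.640000, y=2.309309: f=0.001595 → y ← 2.309309 + 0.32·0.001595 = 2.309820
y(0.96) ≈ 2.3098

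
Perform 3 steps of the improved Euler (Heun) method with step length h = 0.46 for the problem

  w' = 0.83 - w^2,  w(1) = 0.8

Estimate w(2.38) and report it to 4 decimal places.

0.8958

Heun: k1 = f(x_n, w_n); k2 = f(x_n + h, w_n + h·k1); w_{n+1} = w_n + (h/2)·(k1 + k2).
x=1.000000, w=0.800000:
  k1 = f(1.000000, 0.800000) = 0.190000
  k2 = f(1.460000, 0.887400) = 0.042521
  w ← 0.800000 + (0.46/2)·(0.190000 + 0.042521) = 0.853480
x=1.460000, w=0.853480:
  k1 = f(1.460000, 0.853480) = 0.101572
  k2 = f(1.920000, 0.900203) = 0.019634
  w ← 0.853480 + (0.46/2)·(0.101572 + 0.019634) = 0.881357
x=1.920000, w=0.881357:
  k1 = f(1.920000, 0.881357) = 0.053209
  k2 = f(2.380000, 0.905834) = 0.009465
  w ← 0.881357 + (0.46/2)·(0.053209 + 0.009465) = 0.895773
w(2.38) ≈ 0.8958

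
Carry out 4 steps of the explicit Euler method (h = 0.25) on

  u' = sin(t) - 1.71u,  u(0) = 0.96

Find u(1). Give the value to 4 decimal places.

Euler: u_{n+1} = u_n + h·f(t_n, u_n).
t=0.000000, u=0.960000: f=-1.641600 → u ← 0.960000 + 0.25·(-1.641600) = 0.549600
t=0.250000, u=0.549600: f=-0.692412 → u ← 0.549600 + 0.25·(-0.692412) = 0.376497
t=0.500000, u=0.376497: f=-0.164384 → u ← 0.376497 + 0.25·(-0.164384) = 0.335401
t=0.750000, u=0.335401: f=0.108103 → u ← 0.335401 + 0.25·0.108103 = 0.362427
u(1) ≈ 0.3624

0.3624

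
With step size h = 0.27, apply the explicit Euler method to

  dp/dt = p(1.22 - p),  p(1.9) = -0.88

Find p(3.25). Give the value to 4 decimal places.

Euler: p_{n+1} = p_n + h·f(t_n, p_n).
t=1.900000, p=-0.880000: f=-1.848000 → p ← -0.880000 + 0.27·(-1.848000) = -1.378960
t=2.170000, p=-1.378960: f=-3.583862 → p ← -1.378960 + 0.27·(-3.583862) = -2.346603
t=2.440000, p=-2.346603: f=-8.369400 → p ← -2.346603 + 0.27·(-8.369400) = -4.606341
t=2.710000, p=-4.606341: f=-26.838109 → p ← -4.606341 + 0.27·(-26.838109) = -11.852630
t=2.980000, p=-11.852630: f=-154.945048 → p ← -11.852630 + 0.27·(-154.945048) = -53.687793
p(3.25) ≈ -53.6878

-53.6878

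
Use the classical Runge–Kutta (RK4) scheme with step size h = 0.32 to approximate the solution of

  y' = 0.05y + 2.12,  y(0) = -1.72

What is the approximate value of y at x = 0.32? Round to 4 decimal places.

-1.0639

RK4: k1 = f(x_n, y_n); k2 = f(x_n + h/2, y_n + (h/2)·k1); k3 = f(x_n + h/2, y_n + (h/2)·k2); k4 = f(x_n + h, y_n + h·k3); y_{n+1} = y_n + (h/6)·(k1 + 2k2 + 2k3 + k4).
x=0.000000, y=-1.720000:
  k1 = f(0.000000, -1.720000) = 2.034000
  k2 = f(0.160000, -1.394560) = 2.050272
  k3 = f(0.160000, -1.391956) = 2.050402
  k4 = f(0.320000, -1.063871) = 2.066806
  y ← -1.720000 + (0.32/6)·(k1 + 2k2 + 2k3 + k4) = -1.063885
y(0.32) ≈ -1.0639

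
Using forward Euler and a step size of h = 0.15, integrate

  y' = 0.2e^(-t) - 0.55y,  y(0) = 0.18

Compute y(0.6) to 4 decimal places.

Euler: y_{n+1} = y_n + h·f(t_n, y_n).
t=0.000000, y=0.180000: f=0.101000 → y ← 0.180000 + 0.15·0.101000 = 0.195150
t=0.150000, y=0.195150: f=0.064809 → y ← 0.195150 + 0.15·0.064809 = 0.204871
t=0.300000, y=0.204871: f=0.035484 → y ← 0.204871 + 0.15·0.035484 = 0.210194
t=0.450000, y=0.210194: f=0.011919 → y ← 0.210194 + 0.15·0.011919 = 0.211982
y(0.6) ≈ 0.2120

0.2120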